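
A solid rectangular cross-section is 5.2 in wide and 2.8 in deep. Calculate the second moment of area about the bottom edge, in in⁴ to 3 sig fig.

I_base ≈ 38.1 in⁴

The section: 5.2 × 2.8, A = 14.56 in², y = 1.4 in, Ī = 9.5125 in⁴.
Transfer it to a horizontal axis along the bottom face using Ī + A·d² with d = y − 0:
  the section: d = 1.4 in → contributes +38.05 in⁴
Total I = 38.05 in⁴.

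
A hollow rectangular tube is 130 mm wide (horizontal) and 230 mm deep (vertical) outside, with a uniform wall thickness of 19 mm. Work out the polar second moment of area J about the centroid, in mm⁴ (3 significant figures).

Treat the section as a set of non-overlapping primitives; coordinates are from the bounding-box lower-left.
Outer rectangle: 130 × 230, A = 29 900 mm², y = 115 mm, Ī = 131 809 167 mm⁴.
Inner void (subtracted): 92 × 192, A = 17 664 mm², y = 115 mm, Ī = 54 263 808 mm⁴.
By symmetry the centroid is at mid-height, ȳ = 115 mm.
All pieces are centred on the centroidal x-axis, so I = ΣĪ (holes subtracted) = 77 545 359 mm⁴.
Repeating about the centroidal y-axis gives I_y = 29 650 159 mm⁴.
Polar second moment: J = I_x + I_y = 107 195 517 mm⁴.

J ≈ 1.07 × 10⁸ mm⁴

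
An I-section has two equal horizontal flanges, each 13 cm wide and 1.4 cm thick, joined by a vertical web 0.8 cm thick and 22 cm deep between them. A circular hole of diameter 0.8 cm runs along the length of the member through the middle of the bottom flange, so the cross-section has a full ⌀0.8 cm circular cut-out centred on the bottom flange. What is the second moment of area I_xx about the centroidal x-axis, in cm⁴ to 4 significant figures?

Split into non-overlapping primitives; take the origin at the lower-left of the bounding box.
Bottom flange: 13 × 1.4, A = 18.2 cm², y = 0.7 cm, Ī = 2.97267 cm⁴.
Web: 0.8 × 22, A = 17.6 cm², y = 12.4 cm, Ī = 709.867 cm⁴.
Top flange: 13 × 1.4, A = 18.2 cm², y = 24.1 cm, Ī = 2.97267 cm⁴.
Hole (subtracted): ⌀0.8, A = 0.502655 cm², y = 0.7 cm, Ī = 0.0201062 cm⁴.
Centroid: ȳ = ΣA·y / ΣA = 12.5099 cm.
Transfer each piece to the centroidal x-axis using Ī + A·d² with d = y − 12.5099:
  bottom flange: d = -11.8099 cm → contributes +2541.41 cm⁴
  web: d = -0.109932 cm → contributes +710.079 cm⁴
  top flange: d = 11.5901 cm → contributes +2447.77 cm⁴
  hole: d = -11.8099 cm → contributes −70.1276 cm⁴
Total I = 5629.13 cm⁴.

I_xx ≈ 5629 cm⁴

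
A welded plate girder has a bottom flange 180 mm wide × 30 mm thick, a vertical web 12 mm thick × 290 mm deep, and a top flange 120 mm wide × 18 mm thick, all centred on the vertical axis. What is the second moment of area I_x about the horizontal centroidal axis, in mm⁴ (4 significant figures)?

Decompose the section into non-overlapping parts with the origin at the bottom-left of its bounding rectangle.
Bottom plate: 180 × 30, A = 5 400 mm², y = 15 mm, Ī = 405 000 mm⁴.
Web plate: 12 × 290, A = 3 480 mm², y = 175 mm, Ī = 24 389 000 mm⁴.
Top plate: 120 × 18, A = 2 160 mm², y = 329 mm, Ī = 58 320 mm⁴.
Centroid: ȳ = ΣA·y / ΣA = 126.87 mm.
Transfer each piece to the horizontal centroidal axis using Ī + A·d² with d = y − 126.87:
  bottom plate: d = -111.87 mm → contributes +67 984 918 mm⁴
  web plate: d = 48.1304 mm → contributes +32 450 555 mm⁴
  top plate: d = 202.13 mm → contributes +88 308 819 mm⁴
Total I = 188 744 292 mm⁴.

I_x ≈ 1.887 × 10⁸ mm⁴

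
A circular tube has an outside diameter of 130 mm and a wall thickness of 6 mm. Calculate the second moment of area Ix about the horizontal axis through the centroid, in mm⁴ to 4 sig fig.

Decompose the section into non-overlapping parts with the origin at the bottom-left of its bounding rectangle.
Outer circle: ⌀130, A = 13273.2 mm², y = 65 mm, Ī = 14 019 848 mm⁴.
Bore (subtracted): ⌀118, A = 10935.9 mm², y = 65 mm, Ī = 9 516 953 mm⁴.
By symmetry the centroid is at mid-height, ȳ = 65 mm.
All pieces are centred on the horizontal axis through the centroid, so I = ΣĪ (holes subtracted) = 4 502 895 mm⁴.

Ix ≈ 4.503 × 10⁶ mm⁴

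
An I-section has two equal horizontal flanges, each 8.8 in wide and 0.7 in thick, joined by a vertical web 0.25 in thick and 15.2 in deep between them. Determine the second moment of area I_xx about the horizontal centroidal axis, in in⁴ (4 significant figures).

I_xx ≈ 852.3 in⁴

Decompose the section into non-overlapping parts with the origin at the bottom-left of its bounding rectangle.
Bottom flange: 8.8 × 0.7, A = 6.16 in², y = 0.35 in, Ī = 0.251533 in⁴.
Web: 0.25 × 15.2, A = 3.8 in², y = 8.3 in, Ī = 73.1627 in⁴.
Top flange: 8.8 × 0.7, A = 6.16 in², y = 16.25 in, Ī = 0.251533 in⁴.
By symmetry the centroid is at mid-height, ȳ = 8.3 in.
Transfer each piece to the horizontal centroidal axis using Ī + A·d² with d = y − 8.3:
  bottom flange: d = -7.95 in → contributes +389.579 in⁴
  web: d = 0 in → contributes +73.1627 in⁴
  top flange: d = 7.95 in → contributes +389.579 in⁴
Total I = 852.321 in⁴.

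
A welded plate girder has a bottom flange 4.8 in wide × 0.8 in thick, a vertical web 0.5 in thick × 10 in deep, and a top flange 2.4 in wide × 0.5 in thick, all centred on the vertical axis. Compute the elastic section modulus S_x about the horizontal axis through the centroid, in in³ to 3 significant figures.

S_x ≈ 24.0 in³

Break the section into simple shapes (no overlaps), measuring from the bottom-left corner of the bounding box.
Bottom plate: 4.8 × 0.8, A = 3.84 in², y = 0.4 in, Ī = 0.2048 in⁴.
Web plate: 0.5 × 10, A = 5 in², y = 5.8 in, Ī = 41.667 in⁴.
Top plate: 2.4 × 0.5, A = 1.2 in², y = 11.05 in, Ī = 0.025 in⁴.
Centroid: ȳ = ΣA·y / ΣA = 4.3622 in.
Transfer each piece to the horizontal axis through the centroid using Ī + A·d² with d = y − 4.3622:
  bottom plate: d = -3.9622 in → contributes +60.488 in⁴
  web plate: d = 1.4378 in → contributes +52.004 in⁴
  top plate: d = 6.6878 in → contributes +53.698 in⁴
Total I = 166.19 in⁴.
Extreme fibre distance c = 6.9378 in; S = I/c = 23.954 in³.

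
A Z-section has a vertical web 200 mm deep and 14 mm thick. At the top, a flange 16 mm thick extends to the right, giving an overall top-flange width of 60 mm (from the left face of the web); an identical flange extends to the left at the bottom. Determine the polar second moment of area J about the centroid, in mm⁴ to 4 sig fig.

J ≈ 2.345 × 10⁷ mm⁴

Treat the section as a set of non-overlapping primitives; coordinates are from the bounding-box lower-left.
Web: 14 × 200, A = 2 800 mm², y = 100 mm, Ī = 9 333 333 mm⁴.
Top flange (beyond web): 46 × 16, A = 736 mm², y = 192 mm, Ī = 15701.3 mm⁴.
Bottom flange (beyond web): 46 × 16, A = 736 mm², y = 8 mm, Ī = 15701.3 mm⁴.
Centroid: ȳ = ΣA·y / ΣA = 100 mm.
Transfer each piece to the centroidal x-axis using Ī + A·d² with d = y − 100:
  web: d = 0 mm → contributes +9 333 333 mm⁴
  top flange (beyond web): d = 92 mm → contributes +6 245 205 mm⁴
  bottom flange (beyond web): d = -92 mm → contributes +6 245 205 mm⁴
Total I = 21 823 744 mm⁴.
For the y-axis: x̄ = 53 mm.
Repeating about the centroidal y-axis gives I_y = 1 630 096 mm⁴.
Polar second moment: J = I_x + I_y = 23 453 840 mm⁴.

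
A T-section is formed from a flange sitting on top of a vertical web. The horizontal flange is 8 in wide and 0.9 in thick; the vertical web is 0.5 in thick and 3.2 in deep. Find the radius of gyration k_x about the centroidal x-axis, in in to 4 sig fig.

k_x ≈ 0.9141 in

Break the section into simple shapes (no overlaps), measuring from the bottom-left corner of the bounding box.
Flange: 8 × 0.9, A = 7.2 in², y = 3.65 in, Ī = 0.486 in⁴.
Web: 0.5 × 3.2, A = 1.6 in², y = 1.6 in, Ī = 1.36533 in⁴.
Centroid: ȳ = ΣA·y / ΣA = 3.27727 in.
Transfer each piece to the centroidal x-axis using Ī + A·d² with d = y − 3.27727:
  flange: d = 0.372727 in → contributes +1.48626 in⁴
  web: d = -1.67727 in → contributes +5.86652 in⁴
Total I = 7.35279 in⁴.
Radius of gyration: k = √(I/A) = √(7.35279 / 8.8) = 0.914081 in.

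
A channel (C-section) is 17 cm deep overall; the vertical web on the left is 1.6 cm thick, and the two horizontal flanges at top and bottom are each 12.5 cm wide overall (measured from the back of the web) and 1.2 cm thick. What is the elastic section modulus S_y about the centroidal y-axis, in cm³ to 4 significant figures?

Decompose the section into non-overlapping parts with the origin at the bottom-left of its bounding rectangle.
Web: 1.6 × 17, A = 27.2 cm², x = 0.8 cm, Ī = 5.80267 cm⁴.
Top flange (beyond web): 10.9 × 1.2, A = 13.08 cm², x = 7.05 cm, Ī = 129.503 cm⁴.
Bottom flange (beyond web): 10.9 × 1.2, A = 13.08 cm², x = 7.05 cm, Ī = 129.503 cm⁴.
Centroid: x̄ = ΣA·x / ΣA = 3.86409 cm.
Transfer each piece to the centroidal y-axis using Ī + A·d² with d = x − 3.86409:
  web: d = -3.06409 cm → contributes +261.174 cm⁴
  top flange (beyond web): d = 3.18591 cm → contributes +262.265 cm⁴
  bottom flange (beyond web): d = 3.18591 cm → contributes +262.265 cm⁴
Total I = 785.704 cm⁴.
Extreme fibre distance c = 8.63591 cm; S = I/c = 90.9811 cm³.

S_y ≈ 90.98 cm³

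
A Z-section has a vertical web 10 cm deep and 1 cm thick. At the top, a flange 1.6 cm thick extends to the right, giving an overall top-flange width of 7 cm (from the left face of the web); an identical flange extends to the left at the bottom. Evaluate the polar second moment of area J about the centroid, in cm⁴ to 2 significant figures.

Decompose the section into non-overlapping parts with the origin at the bottom-left of its bounding rectangle.
Web: 1 × 10, A = 10 cm², y = 5 cm, Ī = 83.33 cm⁴.
Top flange (beyond web): 6 × 1.6, A = 9.6 cm², y = 9.2 cm, Ī = 2.048 cm⁴.
Bottom flange (beyond web): 6 × 1.6, A = 9.6 cm², y = 0.8 cm, Ī = 2.048 cm⁴.
Centroid: ȳ = ΣA·y / ΣA = 5 cm.
Transfer each piece to the centroidal x-axis using Ī + A·d² with d = y − 5:
  web: d = 0 cm → contributes +83.33 cm⁴
  top flange (beyond web): d = 4.2 cm → contributes +171.4 cm⁴
  bottom flange (beyond web): d = -4.2 cm → contributes +171.4 cm⁴
Total I = 426.1 cm⁴.
For the y-axis: x̄ = 6.5 cm.
Repeating about the centroidal y-axis gives I_y = 293.6 cm⁴.
Polar second moment: J = I_x + I_y = 719.8 cm⁴.

J ≈ 720 cm⁴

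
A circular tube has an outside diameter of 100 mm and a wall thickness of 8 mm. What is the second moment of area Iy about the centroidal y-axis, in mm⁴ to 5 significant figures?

Iy ≈ 2.4648 × 10⁶ mm⁴

Treat the section as a set of non-overlapping primitives; coordinates are from the bounding-box lower-left.
Outer circle: ⌀100, A = 7853.982 mm², x = 50 mm, Ī = 4 908 739 mm⁴.
Bore (subtracted): ⌀84, A = 5541.769 mm², x = 50 mm, Ī = 2 443 920 mm⁴.
By symmetry the centroid is at mid-width, x̄ = 50 mm.
All pieces are centred on the centroidal y-axis, so I = ΣĪ (holes subtracted) = 2 464 818 mm⁴.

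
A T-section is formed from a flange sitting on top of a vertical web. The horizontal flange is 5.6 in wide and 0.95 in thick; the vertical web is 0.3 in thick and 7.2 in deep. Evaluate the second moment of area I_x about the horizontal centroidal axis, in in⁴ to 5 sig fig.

I_x ≈ 35.242 in⁴

Break the section into simple shapes (no overlaps), measuring from the bottom-left corner of the bounding box.
Flange: 5.6 × 0.95, A = 5.32 in², y = 7.675 in, Ī = 0.4001083 in⁴.
Web: 0.3 × 7.2, A = 2.16 in², y = 3.6 in, Ī = 9.3312 in⁴.
Centroid: ȳ = ΣA·y / ΣA = 6.498262 in.
Transfer each piece to the horizontal centroidal axis using Ī + A·d² with d = y − 6.498262:
  flange: d = 1.176738 in → contributes +7.766777 in⁴
  web: d = -2.898262 in → contributes +27.47503 in⁴
Total I = 35.24181 in⁴.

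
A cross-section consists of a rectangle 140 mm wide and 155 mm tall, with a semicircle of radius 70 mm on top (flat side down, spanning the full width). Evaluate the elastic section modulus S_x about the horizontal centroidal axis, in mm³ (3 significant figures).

Treat the section as a set of non-overlapping primitives; coordinates are from the bounding-box lower-left.
Rectangular body: 140 × 155, A = 21 700 mm², y = 77.5 mm, Ī = 43 445 208 mm⁴.
Semicircular cap: semicircle r = 70, A = 7696.9 mm², y = 184.71 mm, Ī = 2 635 265 mm⁴.
Centroid: ȳ = ΣA·y / ΣA = 105.57 mm.
Transfer each piece to the horizontal centroidal axis using Ī + A·d² with d = y − 105.57:
  rectangular body: d = -28.07 mm → contributes +60 543 408 mm⁴
  semicircular cap: d = 79.139 mm → contributes +50 840 495 mm⁴
Total I = 111 383 903 mm⁴.
Extreme fibre distance c = 119.43 mm; S = I/c = 932 631 mm³.

S_x ≈ 9.33 × 10⁵ mm³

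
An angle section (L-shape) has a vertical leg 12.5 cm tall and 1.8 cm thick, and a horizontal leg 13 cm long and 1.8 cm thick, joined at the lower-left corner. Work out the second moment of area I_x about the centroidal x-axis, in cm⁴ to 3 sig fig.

Break the section into simple shapes (no overlaps), measuring from the bottom-left corner of the bounding box.
Vertical leg: 1.8 × 12.5, A = 22.5 cm², y = 6.25 cm, Ī = 292.97 cm⁴.
Horizontal leg (remainder): 11.2 × 1.8, A = 20.16 cm², y = 0.9 cm, Ī = 5.4432 cm⁴.
Centroid: ȳ = ΣA·y / ΣA = 3.7217 cm.
Transfer each piece to the centroidal x-axis using Ī + A·d² with d = y − 3.7217:
  vertical leg: d = 2.5283 cm → contributes +436.79 cm⁴
  horizontal leg (remainder): d = -2.8217 cm → contributes +165.96 cm⁴
Total I = 602.75 cm⁴.

I_x ≈ 603 cm⁴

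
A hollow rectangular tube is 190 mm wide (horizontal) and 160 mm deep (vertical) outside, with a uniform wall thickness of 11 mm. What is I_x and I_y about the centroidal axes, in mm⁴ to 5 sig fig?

I_x ≈ 2.8060 × 10⁷ mm⁴, I_y ≈ 3.6925 × 10⁷ mm⁴

Decompose the section into non-overlapping parts with the origin at the bottom-left of its bounding rectangle.
Outer rectangle: 190 × 160, A = 30 400 mm², y = 80 mm, Ī = 64 853 333 mm⁴.
Inner void (subtracted): 168 × 138, A = 23 184 mm², y = 80 mm, Ī = 36 793 008 mm⁴.
By symmetry the centroid is at mid-height, ȳ = 80 mm.
All pieces are centred on the centroidal x-axis, so I = ΣĪ (holes subtracted) = 28 060 325 mm⁴.
Repeating about the centroidal y-axis gives I_y = 36 924 565 mm⁴.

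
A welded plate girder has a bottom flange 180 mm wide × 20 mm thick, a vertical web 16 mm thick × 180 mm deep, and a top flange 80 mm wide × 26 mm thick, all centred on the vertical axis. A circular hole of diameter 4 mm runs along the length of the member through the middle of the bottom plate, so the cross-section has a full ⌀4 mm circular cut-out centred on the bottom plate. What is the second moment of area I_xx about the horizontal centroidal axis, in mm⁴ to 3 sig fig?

I_xx ≈ 6.35 × 10⁷ mm⁴

Decompose the section into non-overlapping parts with the origin at the bottom-left of its bounding rectangle.
Bottom plate: 180 × 20, A = 3 600 mm², y = 10 mm, Ī = 120 000 mm⁴.
Web plate: 16 × 180, A = 2 880 mm², y = 110 mm, Ī = 7 776 000 mm⁴.
Top plate: 80 × 26, A = 2 080 mm², y = 213 mm, Ī = 117 173 mm⁴.
Hole (subtracted): ⌀4, A = 12.566 mm², y = 10 mm, Ī = 12.566 mm⁴.
Centroid: ȳ = ΣA·y / ΣA = 93.094 mm.
Transfer each piece to the horizontal centroidal axis using Ī + A·d² with d = y − 93.094:
  bottom plate: d = -83.094 mm → contributes +24 976 575 mm⁴
  web plate: d = 16.906 mm → contributes +8 599 146 mm⁴
  top plate: d = 119.91 mm → contributes +30 022 293 mm⁴
  hole: d = -83.094 mm → contributes −86 778 mm⁴
Total I = 63 511 236 mm⁴.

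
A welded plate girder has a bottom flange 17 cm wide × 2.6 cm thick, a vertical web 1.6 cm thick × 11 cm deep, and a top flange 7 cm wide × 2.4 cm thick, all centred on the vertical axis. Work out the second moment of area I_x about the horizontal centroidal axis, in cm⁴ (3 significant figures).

I_x ≈ 2560 cm⁴

Split into non-overlapping primitives; take the origin at the lower-left of the bounding box.
Bottom plate: 17 × 2.6, A = 44.2 cm², y = 1.3 cm, Ī = 24.899 cm⁴.
Web plate: 1.6 × 11, A = 17.6 cm², y = 8.1 cm, Ī = 177.47 cm⁴.
Top plate: 7 × 2.4, A = 16.8 cm², y = 14.8 cm, Ī = 8.064 cm⁴.
Centroid: ȳ = ΣA·y / ΣA = 5.7081 cm.
Transfer each piece to the horizontal centroidal axis using Ī + A·d² with d = y − 5.7081:
  bottom plate: d = -4.4081 cm → contributes +883.78 cm⁴
  web plate: d = 2.3919 cm → contributes +278.16 cm⁴
  top plate: d = 9.0919 cm → contributes +1396.8 cm⁴
Total I = 2558.7 cm⁴.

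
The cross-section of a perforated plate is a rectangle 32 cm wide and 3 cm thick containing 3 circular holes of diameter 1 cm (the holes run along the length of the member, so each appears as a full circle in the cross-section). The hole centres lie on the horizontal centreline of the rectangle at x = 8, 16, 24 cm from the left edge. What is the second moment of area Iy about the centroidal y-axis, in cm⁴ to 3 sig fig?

Iy ≈ 8090 cm⁴

Treat the section as a set of non-overlapping primitives; coordinates are from the bounding-box lower-left.
Plate: 32 × 3, A = 96 cm², x = 16 cm, Ī = 8 192 cm⁴.
Hole 1 (subtracted): ⌀1, A = 0.7854 cm², x = 8 cm, Ī = 0.049087 cm⁴.
Hole 2 (subtracted): ⌀1, A = 0.7854 cm², x = 16 cm, Ī = 0.049087 cm⁴.
Hole 3 (subtracted): ⌀1, A = 0.7854 cm², x = 24 cm, Ī = 0.049087 cm⁴.
By symmetry the centroid is at mid-width, x̄ = 16 cm.
Transfer each piece to the centroidal y-axis using Ī + A·d² with d = x − 16:
  plate: d = 0 cm → contributes +8 192 cm⁴
  hole 1: d = -8 cm → contributes −50.315 cm⁴
  hole 2: d = 0 cm → contributes −0.049087 cm⁴
  hole 3: d = 8 cm → contributes −50.315 cm⁴
Total I = 8091.3 cm⁴.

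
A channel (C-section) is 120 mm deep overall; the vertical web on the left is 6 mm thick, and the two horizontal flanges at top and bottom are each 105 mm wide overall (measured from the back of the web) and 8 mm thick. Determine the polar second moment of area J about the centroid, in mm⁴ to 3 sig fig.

Split into non-overlapping primitives; take the origin at the lower-left of the bounding box.
Web: 6 × 120, A = 720 mm², y = 60 mm, Ī = 864 000 mm⁴.
Top flange (beyond web): 99 × 8, A = 792 mm², y = 116 mm, Ī = 4 224 mm⁴.
Bottom flange (beyond web): 99 × 8, A = 792 mm², y = 4 mm, Ī = 4 224 mm⁴.
By symmetry the centroid is at mid-height, ȳ = 60 mm.
Transfer each piece to the centroidal x-axis using Ī + A·d² with d = y − 60:
  web: d = 0 mm → contributes +864 000 mm⁴
  top flange (beyond web): d = 56 mm → contributes +2 487 936 mm⁴
  bottom flange (beyond web): d = -56 mm → contributes +2 487 936 mm⁴
Total I = 5 839 872 mm⁴.
For the y-axis: x̄ = 39.094 mm.
Repeating about the centroidal y-axis gives I_y = 2 660 236 mm⁴.
Polar second moment: J = I_x + I_y = 8 500 108 mm⁴.

J ≈ 8.50 × 10⁶ mm⁴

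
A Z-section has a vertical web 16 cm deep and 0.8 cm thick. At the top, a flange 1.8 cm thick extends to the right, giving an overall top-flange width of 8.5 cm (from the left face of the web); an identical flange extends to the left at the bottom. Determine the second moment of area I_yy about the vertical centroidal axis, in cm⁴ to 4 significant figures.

Break the section into simple shapes (no overlaps), measuring from the bottom-left corner of the bounding box.
Web: 0.8 × 16, A = 12.8 cm², x = 8.1 cm, Ī = 0.682667 cm⁴.
Top flange (beyond web): 7.7 × 1.8, A = 13.86 cm², x = 12.35 cm, Ī = 68.48 cm⁴.
Bottom flange (beyond web): 7.7 × 1.8, A = 13.86 cm², x = 3.85 cm, Ī = 68.48 cm⁴.
Centroid: x̄ = ΣA·x / ΣA = 8.1 cm.
Transfer each piece to the vertical centroidal axis using Ī + A·d² with d = x − 8.1:
  web: d = 0 cm → contributes +0.682667 cm⁴
  top flange (beyond web): d = 4.25 cm → contributes +318.826 cm⁴
  bottom flange (beyond web): d = -4.25 cm → contributes +318.826 cm⁴
Total I = 638.335 cm⁴.

I_yy ≈ 638.3 cm⁴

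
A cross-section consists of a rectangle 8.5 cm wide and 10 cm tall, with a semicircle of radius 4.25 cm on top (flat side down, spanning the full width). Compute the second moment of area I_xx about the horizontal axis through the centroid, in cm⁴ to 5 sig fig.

Treat the section as a set of non-overlapping primitives; coordinates are from the bounding-box lower-left.
Rectangular body: 8.5 × 10, A = 85 cm², y = 5 cm, Ī = 708.3333 cm⁴.
Semicircular cap: semicircle r = 4.25, A = 28.37251 cm², y = 11.80376 cm, Ī = 35.80864 cm⁴.
Centroid: ȳ = ΣA·y / ΣA = 6.702702 cm.
Transfer each piece to the horizontal axis through the centroid using Ī + A·d² with d = y − 6.702702:
  rectangular body: d = -1.702702 cm → contributes +954.7649 cm⁴
  semicircular cap: d = 5.101054 cm → contributes +774.0826 cm⁴
Total I = 1728.847 cm⁴.

I_xx ≈ 1728.8 cm⁴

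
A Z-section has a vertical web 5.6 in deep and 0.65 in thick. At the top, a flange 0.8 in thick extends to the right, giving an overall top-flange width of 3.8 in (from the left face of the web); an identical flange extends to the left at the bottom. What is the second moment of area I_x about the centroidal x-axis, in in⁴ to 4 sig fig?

Split into non-overlapping primitives; take the origin at the lower-left of the bounding box.
Web: 0.65 × 5.6, A = 3.64 in², y = 2.8 in, Ī = 9.51253 in⁴.
Top flange (beyond web): 3.15 × 0.8, A = 2.52 in², y = 5.2 in, Ī = 0.1344 in⁴.
Bottom flange (beyond web): 3.15 × 0.8, A = 2.52 in², y = 0.4 in, Ī = 0.1344 in⁴.
Centroid: ȳ = ΣA·y / ΣA = 2.8 in.
Transfer each piece to the centroidal x-axis using Ī + A·d² with d = y − 2.8:
  web: d = 0 in → contributes +9.51253 in⁴
  top flange (beyond web): d = 2.4 in → contributes +14.6496 in⁴
  bottom flange (beyond web): d = -2.4 in → contributes +14.6496 in⁴
Total I = 38.8117 in⁴.

I_x ≈ 38.81 in⁴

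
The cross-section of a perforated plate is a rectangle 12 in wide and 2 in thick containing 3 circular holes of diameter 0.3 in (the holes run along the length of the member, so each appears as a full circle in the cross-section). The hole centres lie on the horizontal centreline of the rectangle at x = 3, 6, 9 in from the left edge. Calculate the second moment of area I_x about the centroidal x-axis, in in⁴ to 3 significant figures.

I_x ≈ 8.00 in⁴

Break the section into simple shapes (no overlaps), measuring from the bottom-left corner of the bounding box.
Plate: 12 × 2, A = 24 in², y = 1 in, Ī = 8 in⁴.
Hole 1 (subtracted): ⌀0.3, A = 0.070686 in², y = 1 in, Ī = 0.00039761 in⁴.
Hole 2 (subtracted): ⌀0.3, A = 0.070686 in², y = 1 in, Ī = 0.00039761 in⁴.
Hole 3 (subtracted): ⌀0.3, A = 0.070686 in², y = 1 in, Ī = 0.00039761 in⁴.
By symmetry the centroid is at mid-height, ȳ = 1 in.
All pieces are centred on the centroidal x-axis, so I = ΣĪ (holes subtracted) = 7.9988 in⁴.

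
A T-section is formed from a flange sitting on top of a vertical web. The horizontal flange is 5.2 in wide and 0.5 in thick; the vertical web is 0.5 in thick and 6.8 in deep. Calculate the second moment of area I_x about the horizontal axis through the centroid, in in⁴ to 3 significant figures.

I_x ≈ 32.8 in⁴

Decompose the section into non-overlapping parts with the origin at the bottom-left of its bounding rectangle.
Flange: 5.2 × 0.5, A = 2.6 in², y = 7.05 in, Ī = 0.054167 in⁴.
Web: 0.5 × 6.8, A = 3.4 in², y = 3.4 in, Ī = 13.101 in⁴.
Centroid: ȳ = ΣA·y / ΣA = 4.9817 in.
Transfer each piece to the horizontal axis through the centroid using Ī + A·d² with d = y − 4.9817:
  flange: d = 2.0683 in → contributes +11.177 in⁴
  web: d = -1.5817 in → contributes +21.607 in⁴
Total I = 32.784 in⁴.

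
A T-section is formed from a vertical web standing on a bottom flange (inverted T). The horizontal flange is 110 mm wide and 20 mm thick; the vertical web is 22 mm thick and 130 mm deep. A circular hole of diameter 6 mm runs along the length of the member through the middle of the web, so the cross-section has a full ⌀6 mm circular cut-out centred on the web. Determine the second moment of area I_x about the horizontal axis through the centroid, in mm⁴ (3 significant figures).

I_x ≈ 1.11 × 10⁷ mm⁴

Split into non-overlapping primitives; take the origin at the lower-left of the bounding box.
Flange: 110 × 20, A = 2 200 mm², y = 10 mm, Ī = 73 333 mm⁴.
Web: 22 × 130, A = 2 860 mm², y = 85 mm, Ī = 4 027 833 mm⁴.
Hole (subtracted): ⌀6, A = 28.274 mm², y = 85 mm, Ī = 63.617 mm⁴.
Centroid: ȳ = ΣA·y / ΣA = 52.208 mm.
Transfer each piece to the horizontal axis through the centroid using Ī + A·d² with d = y − 52.208:
  flange: d = -42.208 mm → contributes +3 992 680 mm⁴
  web: d = 32.792 mm → contributes +7 103 222 mm⁴
  hole: d = 32.792 mm → contributes −30 467 mm⁴
Total I = 11 065 434 mm⁴.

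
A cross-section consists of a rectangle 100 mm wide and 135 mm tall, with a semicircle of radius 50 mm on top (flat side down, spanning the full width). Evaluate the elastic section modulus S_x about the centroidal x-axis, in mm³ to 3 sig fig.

S_x ≈ 4.63 × 10⁵ mm³

Decompose the section into non-overlapping parts with the origin at the bottom-left of its bounding rectangle.
Rectangular body: 100 × 135, A = 13 500 mm², y = 67.5 mm, Ī = 20 503 125 mm⁴.
Semicircular cap: semicircle r = 50, A = 3 927 mm², y = 156.22 mm, Ī = 685 981 mm⁴.
Centroid: ȳ = ΣA·y / ΣA = 87.492 mm.
Transfer each piece to the centroidal x-axis using Ī + A·d² with d = y − 87.492:
  rectangular body: d = -19.992 mm → contributes +25 898 955 mm⁴
  semicircular cap: d = 68.728 mm → contributes +19 235 478 mm⁴
Total I = 45 134 433 mm⁴.
Extreme fibre distance c = 97.508 mm; S = I/c = 462 881 mm³.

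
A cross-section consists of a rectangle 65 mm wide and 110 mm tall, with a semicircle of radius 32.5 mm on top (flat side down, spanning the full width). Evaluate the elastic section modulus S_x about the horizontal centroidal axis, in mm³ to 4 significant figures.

S_x ≈ 1.839 × 10⁵ mm³

Decompose the section into non-overlapping parts with the origin at the bottom-left of its bounding rectangle.
Rectangular body: 65 × 110, A = 7 150 mm², y = 55 mm, Ī = 7 209 583 mm⁴.
Semicircular cap: semicircle r = 32.5, A = 1659.15 mm², y = 123.793 mm, Ī = 122 452 mm⁴.
Centroid: ȳ = ΣA·y / ΣA = 67.9568 mm.
Transfer each piece to the horizontal centroidal axis using Ī + A·d² with d = y − 67.9568:
  rectangular body: d = -12.9568 mm → contributes +8 409 925 mm⁴
  semicircular cap: d = 55.8366 mm → contributes +5 295 234 mm⁴
Total I = 13 705 159 mm⁴.
Extreme fibre distance c = 74.5432 mm; S = I/c = 183 855 mm³.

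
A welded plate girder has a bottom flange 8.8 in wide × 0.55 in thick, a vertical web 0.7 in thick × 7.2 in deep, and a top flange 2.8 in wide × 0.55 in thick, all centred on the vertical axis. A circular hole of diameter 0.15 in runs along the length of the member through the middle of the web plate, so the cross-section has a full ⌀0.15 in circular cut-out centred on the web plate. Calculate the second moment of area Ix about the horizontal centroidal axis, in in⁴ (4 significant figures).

Break the section into simple shapes (no overlaps), measuring from the bottom-left corner of the bounding box.
Bottom plate: 8.8 × 0.55, A = 4.84 in², y = 0.275 in, Ī = 0.122008 in⁴.
Web plate: 0.7 × 7.2, A = 5.04 in², y = 4.15 in, Ī = 21.7728 in⁴.
Top plate: 2.8 × 0.55, A = 1.54 in², y = 8.025 in, Ī = 0.0388208 in⁴.
Hole (subtracted): ⌀0.15, A = 0.0176715 in², y = 4.15 in, Ī = 0.0000248505 in⁴.
Centroid: ȳ = ΣA·y / ΣA = 3.02852 in.
Transfer each piece to the horizontal centroidal axis using Ī + A·d² with d = y − 3.02852:
  bottom plate: d = -2.75352 in → contributes +36.8182 in⁴
  web plate: d = 1.12148 in → contributes +28.1117 in⁴
  top plate: d = 4.99648 in → contributes +38.4847 in⁴
  hole: d = 1.12148 in → contributes −0.0222506 in⁴
Total I = 103.392 in⁴.

Ix ≈ 103.4 in⁴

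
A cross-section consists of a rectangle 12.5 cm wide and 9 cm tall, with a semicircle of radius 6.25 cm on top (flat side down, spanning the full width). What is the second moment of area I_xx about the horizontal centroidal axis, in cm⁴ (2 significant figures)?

Treat the section as a set of non-overlapping primitives; coordinates are from the bounding-box lower-left.
Rectangular body: 12.5 × 9, A = 112.5 cm², y = 4.5 cm, Ī = 759.4 cm⁴.
Semicircular cap: semicircle r = 6.25, A = 61.36 cm², y = 11.65 cm, Ī = 167.5 cm⁴.
Centroid: ȳ = ΣA·y / ΣA = 7.024 cm.
Transfer each piece to the horizontal centroidal axis using Ī + A·d² with d = y − 7.024:
  rectangular body: d = -2.524 cm → contributes +1 476 cm⁴
  semicircular cap: d = 4.628 cm → contributes +1 482 cm⁴
Total I = 2 958 cm⁴.

I_xx ≈ 3000 cm⁴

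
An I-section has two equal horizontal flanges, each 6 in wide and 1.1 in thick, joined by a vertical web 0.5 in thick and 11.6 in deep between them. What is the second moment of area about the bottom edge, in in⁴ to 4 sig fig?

Decompose the section into non-overlapping parts with the origin at the bottom-left of its bounding rectangle.
Bottom flange: 6 × 1.1, A = 6.6 in², y = 0.55 in, Ī = 0.6655 in⁴.
Web: 0.5 × 11.6, A = 5.8 in², y = 6.9 in, Ī = 65.0373 in⁴.
Top flange: 6 × 1.1, A = 6.6 in², y = 13.25 in, Ī = 0.6655 in⁴.
Transfer each piece to the base of the section using Ī + A·d² with d = y − 0:
  bottom flange: d = 0.55 in → contributes +2.662 in⁴
  web: d = 6.9 in → contributes +341.175 in⁴
  top flange: d = 13.25 in → contributes +1159.38 in⁴
Total I = 1503.22 in⁴.

I_base ≈ 1503 in⁴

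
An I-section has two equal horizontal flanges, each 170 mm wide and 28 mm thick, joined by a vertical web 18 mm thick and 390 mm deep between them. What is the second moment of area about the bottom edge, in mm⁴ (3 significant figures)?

Break the section into simple shapes (no overlaps), measuring from the bottom-left corner of the bounding box.
Bottom flange: 170 × 28, A = 4 760 mm², y = 14 mm, Ī = 310 987 mm⁴.
Web: 18 × 390, A = 7 020 mm², y = 223 mm, Ī = 88 978 500 mm⁴.
Top flange: 170 × 28, A = 4 760 mm², y = 432 mm, Ī = 310 987 mm⁴.
Transfer each piece to the bottom edge using Ī + A·d² with d = y − 0:
  bottom flange: d = 14 mm → contributes +1 243 947 mm⁴
  web: d = 223 mm → contributes +438 076 080 mm⁴
  top flange: d = 432 mm → contributes +888 641 227 mm⁴
Total I = 1 327 961 253 mm⁴.

I_base ≈ 1.33 × 10⁹ mm⁴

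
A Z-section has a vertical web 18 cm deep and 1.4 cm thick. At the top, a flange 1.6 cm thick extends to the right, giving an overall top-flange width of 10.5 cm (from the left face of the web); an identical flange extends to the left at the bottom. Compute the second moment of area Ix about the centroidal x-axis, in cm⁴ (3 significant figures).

Ix ≈ 2640 cm⁴

Break the section into simple shapes (no overlaps), measuring from the bottom-left corner of the bounding box.
Web: 1.4 × 18, A = 25.2 cm², y = 9 cm, Ī = 680.4 cm⁴.
Top flange (beyond web): 9.1 × 1.6, A = 14.56 cm², y = 17.2 cm, Ī = 3.1061 cm⁴.
Bottom flange (beyond web): 9.1 × 1.6, A = 14.56 cm², y = 0.8 cm, Ī = 3.1061 cm⁴.
Centroid: ȳ = ΣA·y / ΣA = 9 cm.
Transfer each piece to the centroidal x-axis using Ī + A·d² with d = y − 9:
  web: d = 0 cm → contributes +680.4 cm⁴
  top flange (beyond web): d = 8.2 cm → contributes +982.12 cm⁴
  bottom flange (beyond web): d = -8.2 cm → contributes +982.12 cm⁴
Total I = 2644.6 cm⁴.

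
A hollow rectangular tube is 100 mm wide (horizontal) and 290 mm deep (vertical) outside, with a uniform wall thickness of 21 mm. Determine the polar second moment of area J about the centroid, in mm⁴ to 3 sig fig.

J ≈ 1.50 × 10⁸ mm⁴

Break the section into simple shapes (no overlaps), measuring from the bottom-left corner of the bounding box.
Outer rectangle: 100 × 290, A = 29 000 mm², y = 145 mm, Ī = 203 241 667 mm⁴.
Inner void (subtracted): 58 × 248, A = 14 384 mm², y = 145 mm, Ī = 73 722 795 mm⁴.
By symmetry the centroid is at mid-height, ȳ = 145 mm.
All pieces are centred on the centroidal x-axis, so I = ΣĪ (holes subtracted) = 129 518 872 mm⁴.
Repeating about the centroidal y-axis gives I_y = 20 134 352 mm⁴.
Polar second moment: J = I_x + I_y = 149 653 224 mm⁴.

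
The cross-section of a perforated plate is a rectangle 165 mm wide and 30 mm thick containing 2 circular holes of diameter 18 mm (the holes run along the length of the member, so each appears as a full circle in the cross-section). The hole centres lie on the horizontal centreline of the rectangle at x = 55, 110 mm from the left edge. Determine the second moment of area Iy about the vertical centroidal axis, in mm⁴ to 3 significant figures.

Break the section into simple shapes (no overlaps), measuring from the bottom-left corner of the bounding box.
Plate: 165 × 30, A = 4 950 mm², x = 82.5 mm, Ī = 11 230 313 mm⁴.
Hole 1 (subtracted): ⌀18, A = 254.47 mm², x = 55 mm, Ī = 5 153 mm⁴.
Hole 2 (subtracted): ⌀18, A = 254.47 mm², x = 110 mm, Ī = 5 153 mm⁴.
By symmetry the centroid is at mid-width, x̄ = 82.5 mm.
Transfer each piece to the vertical centroidal axis using Ī + A·d² with d = x − 82.5:
  plate: d = 0 mm → contributes +11 230 313 mm⁴
  hole 1: d = -27.5 mm → contributes −197 595 mm⁴
  hole 2: d = 27.5 mm → contributes −197 595 mm⁴
Total I = 10 835 122 mm⁴.

Iy ≈ 1.08 × 10⁷ mm⁴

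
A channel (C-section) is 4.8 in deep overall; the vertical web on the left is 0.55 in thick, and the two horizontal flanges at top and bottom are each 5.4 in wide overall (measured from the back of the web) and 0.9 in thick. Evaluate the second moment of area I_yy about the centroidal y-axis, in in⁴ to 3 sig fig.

I_yy ≈ 32.0 in⁴

Treat the section as a set of non-overlapping primitives; coordinates are from the bounding-box lower-left.
Web: 0.55 × 4.8, A = 2.64 in², x = 0.275 in, Ī = 0.06655 in⁴.
Top flange (beyond web): 4.85 × 0.9, A = 4.365 in², x = 2.975 in, Ī = 8.5563 in⁴.
Bottom flange (beyond web): 4.85 × 0.9, A = 4.365 in², x = 2.975 in, Ī = 8.5563 in⁴.
Centroid: x̄ = ΣA·x / ΣA = 2.3481 in.
Transfer each piece to the centroidal y-axis using Ī + A·d² with d = x − 2.3481:
  web: d = -2.0731 in → contributes +11.412 in⁴
  top flange (beyond web): d = 0.62691 in → contributes +10.272 in⁴
  bottom flange (beyond web): d = 0.62691 in → contributes +10.272 in⁴
Total I = 31.956 in⁴.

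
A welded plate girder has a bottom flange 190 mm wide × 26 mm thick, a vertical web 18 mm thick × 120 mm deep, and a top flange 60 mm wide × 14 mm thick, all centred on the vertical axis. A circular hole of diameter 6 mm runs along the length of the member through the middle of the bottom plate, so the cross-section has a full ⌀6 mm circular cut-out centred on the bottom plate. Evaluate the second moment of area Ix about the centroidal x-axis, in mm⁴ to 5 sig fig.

Ix ≈ 2.1281 × 10⁷ mm⁴

Split into non-overlapping primitives; take the origin at the lower-left of the bounding box.
Bottom plate: 190 × 26, A = 4 940 mm², y = 13 mm, Ī = 278286.7 mm⁴.
Web plate: 18 × 120, A = 2 160 mm², y = 86 mm, Ī = 2 592 000 mm⁴.
Top plate: 60 × 14, A = 840 mm², y = 153 mm, Ī = 13 720 mm⁴.
Hole (subtracted): ⌀6, A = 28.27433 mm², y = 13 mm, Ī = 63.61725 mm⁴.
Centroid: ȳ = ΣA·y / ΣA = 47.79393 mm.
Transfer each piece to the centroidal x-axis using Ī + A·d² with d = y − 47.79393:
  bottom plate: d = -34.79393 mm → contributes +6 258 736 mm⁴
  web plate: d = 38.20607 mm → contributes +5 744 961 mm⁴
  top plate: d = 105.2061 mm → contributes +9 311 107 mm⁴
  hole: d = -34.79393 mm → contributes −34293.02 mm⁴
Total I = 21 280 511 mm⁴.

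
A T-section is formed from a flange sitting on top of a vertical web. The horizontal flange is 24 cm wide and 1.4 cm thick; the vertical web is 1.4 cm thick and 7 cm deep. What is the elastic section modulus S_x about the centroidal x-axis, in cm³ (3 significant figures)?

Treat the section as a set of non-overlapping primitives; coordinates are from the bounding-box lower-left.
Flange: 24 × 1.4, A = 33.6 cm², y = 7.7 cm, Ī = 5.488 cm⁴.
Web: 1.4 × 7, A = 9.8 cm², y = 3.5 cm, Ī = 40.017 cm⁴.
Centroid: ȳ = ΣA·y / ΣA = 6.7516 cm.
Transfer each piece to the centroidal x-axis using Ī + A·d² with d = y − 6.7516:
  flange: d = 0.94839 cm → contributes +35.709 cm⁴
  web: d = -3.2516 cm → contributes +143.63 cm⁴
Total I = 179.34 cm⁴.
Extreme fibre distance c = 6.7516 cm; S = I/c = 26.563 cm³.

S_x ≈ 26.6 cm³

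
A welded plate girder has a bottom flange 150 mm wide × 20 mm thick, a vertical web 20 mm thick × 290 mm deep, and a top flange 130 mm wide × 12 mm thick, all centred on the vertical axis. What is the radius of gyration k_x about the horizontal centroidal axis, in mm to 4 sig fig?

k_x ≈ 117.6 mm

Treat the section as a set of non-overlapping primitives; coordinates are from the bounding-box lower-left.
Bottom plate: 150 × 20, A = 3 000 mm², y = 10 mm, Ī = 100 000 mm⁴.
Web plate: 20 × 290, A = 5 800 mm², y = 165 mm, Ī = 40 648 333 mm⁴.
Top plate: 130 × 12, A = 1 560 mm², y = 316 mm, Ī = 18 720 mm⁴.
Centroid: ȳ = ΣA·y / ΣA = 142.853 mm.
Transfer each piece to the horizontal centroidal axis using Ī + A·d² with d = y − 142.853:
  bottom plate: d = -132.853 mm → contributes +53 049 983 mm⁴
  web plate: d = 22.1467 mm → contributes +43 493 101 mm⁴
  top plate: d = 173.147 mm → contributes +46 787 186 mm⁴
Total I = 143 330 270 mm⁴.
Radius of gyration: k = √(I/A) = √(143 330 270 / 10 360) = 117.622 mm.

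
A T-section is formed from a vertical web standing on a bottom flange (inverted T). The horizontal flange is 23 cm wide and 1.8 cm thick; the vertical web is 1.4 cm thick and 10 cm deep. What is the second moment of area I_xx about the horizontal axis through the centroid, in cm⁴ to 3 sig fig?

Split into non-overlapping primitives; take the origin at the lower-left of the bounding box.
Flange: 23 × 1.8, A = 41.4 cm², y = 0.9 cm, Ī = 11.178 cm⁴.
Web: 1.4 × 10, A = 14 cm², y = 6.8 cm, Ī = 116.67 cm⁴.
Centroid: ȳ = ΣA·y / ΣA = 2.391 cm.
Transfer each piece to the horizontal axis through the centroid using Ī + A·d² with d = y − 2.391:
  flange: d = -1.491 cm → contributes +103.21 cm⁴
  web: d = 4.409 cm → contributes +388.82 cm⁴
Total I = 492.03 cm⁴.

I_xx ≈ 492 cm⁴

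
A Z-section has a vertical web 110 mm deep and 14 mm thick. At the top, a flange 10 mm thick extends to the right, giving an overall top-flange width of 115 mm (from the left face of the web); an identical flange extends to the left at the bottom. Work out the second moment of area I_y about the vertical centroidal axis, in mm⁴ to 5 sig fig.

Decompose the section into non-overlapping parts with the origin at the bottom-left of its bounding rectangle.
Web: 14 × 110, A = 1 540 mm², x = 108 mm, Ī = 25153.33 mm⁴.
Top flange (beyond web): 101 × 10, A = 1 010 mm², x = 165.5 mm, Ī = 858584.2 mm⁴.
Bottom flange (beyond web): 101 × 10, A = 1 010 mm², x = 50.5 mm, Ī = 858584.2 mm⁴.
Centroid: x̄ = ΣA·x / ΣA = 108 mm.
Transfer each piece to the vertical centroidal axis using Ī + A·d² with d = x − 108:
  web: d = 0 mm → contributes +25153.33 mm⁴
  top flange (beyond web): d = 57.5 mm → contributes +4 197 897 mm⁴
  bottom flange (beyond web): d = -57.5 mm → contributes +4 197 897 mm⁴
Total I = 8 420 947 mm⁴.

I_y ≈ 8.4209 × 10⁶ mm⁴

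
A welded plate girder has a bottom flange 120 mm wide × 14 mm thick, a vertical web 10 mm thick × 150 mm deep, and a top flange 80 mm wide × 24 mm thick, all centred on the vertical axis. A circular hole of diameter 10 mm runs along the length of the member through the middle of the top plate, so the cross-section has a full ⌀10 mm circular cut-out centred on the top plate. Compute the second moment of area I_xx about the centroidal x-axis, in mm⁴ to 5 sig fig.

I_xx ≈ 2.8066 × 10⁷ mm⁴

Split into non-overlapping primitives; take the origin at the lower-left of the bounding box.
Bottom plate: 120 × 14, A = 1 680 mm², y = 7 mm, Ī = 27 440 mm⁴.
Web plate: 10 × 150, A = 1 500 mm², y = 89 mm, Ī = 2 812 500 mm⁴.
Top plate: 80 × 24, A = 1 920 mm², y = 176 mm, Ī = 92 160 mm⁴.
Hole (subtracted): ⌀10, A = 78.53982 mm², y = 176 mm, Ī = 490.8739 mm⁴.
Centroid: ȳ = ΣA·y / ΣA = 93.47022 mm.
Transfer each piece to the centroidal x-axis using Ī + A·d² with d = y − 93.47022:
  bottom plate: d = -86.47022 mm → contributes +12 588 966 mm⁴
  web plate: d = -4.470221 mm → contributes +2 842 474 mm⁴
  top plate: d = 82.52978 mm → contributes +13 169 596 mm⁴
  hole: d = 82.52978 mm → contributes −535438.5 mm⁴
Total I = 28 065 598 mm⁴.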